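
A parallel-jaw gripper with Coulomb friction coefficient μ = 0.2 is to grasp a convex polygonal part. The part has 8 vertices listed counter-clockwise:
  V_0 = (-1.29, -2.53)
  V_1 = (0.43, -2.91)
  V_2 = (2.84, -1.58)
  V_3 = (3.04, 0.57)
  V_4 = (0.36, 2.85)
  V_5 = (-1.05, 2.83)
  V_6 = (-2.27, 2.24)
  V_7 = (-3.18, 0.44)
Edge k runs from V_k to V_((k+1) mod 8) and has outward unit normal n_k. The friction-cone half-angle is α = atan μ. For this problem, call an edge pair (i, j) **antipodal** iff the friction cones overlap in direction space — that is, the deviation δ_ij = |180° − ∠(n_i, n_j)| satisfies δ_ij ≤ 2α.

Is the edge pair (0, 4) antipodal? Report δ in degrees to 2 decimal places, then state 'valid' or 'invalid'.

α = atan 0.2 = 11.31°;  2α = 22.62°
edge 0: e_0 = (+1.72, -0.38);  n_0 = (-0.2157, -0.9765)
edge 4: e_4 = (-1.41, -0.02);  n_4 = (-0.0142, +0.9999)
∠(n_0, n_4) = 166.73°
δ = |180° − 166.73°| = 13.27°
13.27° ≤ 2α = 22.62°  →  valid

δ = 13.27°, valid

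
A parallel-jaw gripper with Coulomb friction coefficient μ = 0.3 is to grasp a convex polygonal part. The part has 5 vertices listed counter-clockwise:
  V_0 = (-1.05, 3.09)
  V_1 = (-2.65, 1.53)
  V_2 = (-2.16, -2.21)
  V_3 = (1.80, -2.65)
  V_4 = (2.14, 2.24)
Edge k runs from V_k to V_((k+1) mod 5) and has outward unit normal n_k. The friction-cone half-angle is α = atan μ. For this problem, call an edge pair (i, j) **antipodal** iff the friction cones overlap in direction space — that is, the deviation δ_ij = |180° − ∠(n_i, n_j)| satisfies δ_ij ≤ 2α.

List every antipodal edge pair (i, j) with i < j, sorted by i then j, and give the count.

count = 2; pairs: (1,3), (2,4)

α = atan 0.3 = 16.70°;  2α = 33.40°
n_0 = (-0.6981, +0.7160)
n_1 = (-0.9915, -0.1299)
n_2 = (-0.1104, -0.9939)
n_3 = (+0.9976, -0.0694)
n_4 = (+0.2575, +0.9663)
  (0,1): δ = 126.81°  ·
  (0,2): δ = 50.61°  ·
  (0,3): δ = 41.75°  ·
  (0,4): δ = 120.80°  ·
  (1,2): δ = 103.80°  ·
  (1,3): δ = 11.44°  ✓
  (1,4): δ = 67.62°  ·
  (2,3): δ = 87.64°  ·
  (2,4): δ = 8.58°  ✓
  (3,4): δ = 100.94°  ·
antipodal pairs: 2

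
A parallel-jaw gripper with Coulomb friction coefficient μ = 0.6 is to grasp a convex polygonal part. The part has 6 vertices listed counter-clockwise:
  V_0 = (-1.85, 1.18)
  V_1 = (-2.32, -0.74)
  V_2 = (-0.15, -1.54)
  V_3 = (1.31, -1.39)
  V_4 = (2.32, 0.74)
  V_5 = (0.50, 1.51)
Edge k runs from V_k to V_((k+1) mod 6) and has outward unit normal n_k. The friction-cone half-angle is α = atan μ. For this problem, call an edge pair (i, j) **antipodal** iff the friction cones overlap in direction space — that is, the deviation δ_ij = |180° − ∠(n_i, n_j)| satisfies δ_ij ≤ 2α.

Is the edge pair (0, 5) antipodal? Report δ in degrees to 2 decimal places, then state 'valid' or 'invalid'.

δ = 111.75°, invalid

α = atan 0.6 = 30.96°;  2α = 61.93°
edge 0: e_0 = (-0.47, -1.92);  n_0 = (-0.9713, +0.2378)
edge 5: e_5 = (-2.35, -0.33);  n_5 = (-0.1391, +0.9903)
∠(n_0, n_5) = 68.25°
δ = |180° − 68.25°| = 111.75°
111.75° > 2α = 61.93°  →  invalid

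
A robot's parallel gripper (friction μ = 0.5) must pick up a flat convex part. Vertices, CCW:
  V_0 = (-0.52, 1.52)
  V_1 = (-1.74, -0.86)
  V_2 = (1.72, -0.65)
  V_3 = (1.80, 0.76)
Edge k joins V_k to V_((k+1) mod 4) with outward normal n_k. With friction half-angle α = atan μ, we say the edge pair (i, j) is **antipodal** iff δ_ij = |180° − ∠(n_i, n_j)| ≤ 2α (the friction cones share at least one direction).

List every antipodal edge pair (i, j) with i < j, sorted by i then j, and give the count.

α = atan 0.5 = 26.57°;  2α = 53.13°
n_0 = (-0.8899, +0.4562)
n_1 = (+0.0606, -0.9982)
n_2 = (+0.9984, -0.0566)
n_3 = (+0.3113, +0.9503)
  (0,1): δ = 59.39°  ·
  (0,2): δ = 23.89°  ✓
  (0,3): δ = 99.00°  ·
  (1,2): δ = 96.72°  ·
  (1,3): δ = 21.61°  ✓
  (2,3): δ = 104.89°  ·
antipodal pairs: 2

count = 2; pairs: (0,2), (1,3)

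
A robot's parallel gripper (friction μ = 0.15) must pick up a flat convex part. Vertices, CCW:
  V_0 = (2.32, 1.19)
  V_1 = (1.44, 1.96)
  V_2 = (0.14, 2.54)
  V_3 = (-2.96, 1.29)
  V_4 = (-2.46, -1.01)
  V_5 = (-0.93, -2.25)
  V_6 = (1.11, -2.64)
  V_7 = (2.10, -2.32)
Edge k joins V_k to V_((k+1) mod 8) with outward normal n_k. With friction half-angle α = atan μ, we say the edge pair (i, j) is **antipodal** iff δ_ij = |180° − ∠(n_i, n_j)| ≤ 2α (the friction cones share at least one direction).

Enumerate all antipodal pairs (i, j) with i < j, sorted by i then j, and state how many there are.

count = 5; pairs: (0,4), (1,4), (1,5), (2,6), (3,7)

α = atan 0.15 = 8.53°;  2α = 17.06°
n_0 = (+0.6585, +0.7526)
n_1 = (+0.4074, +0.9132)
n_2 = (-0.3740, +0.9274)
n_3 = (-0.9772, -0.2124)
n_4 = (-0.6296, -0.7769)
n_5 = (-0.1878, -0.9822)
n_6 = (+0.3076, -0.9515)
n_7 = (+0.9980, -0.0626)
  (0,1): δ = 162.86°  ·
  (0,2): δ = 116.85°  ·
  (0,3): δ = 36.55°  ·
  (0,4): δ = 2.16°  ✓
  (0,5): δ = 30.36°  ·
  (0,6): δ = 59.10°  ·
  (0,7): δ = 127.60°  ·
  (1,2): δ = 134.00°  ·
  (1,3): δ = 53.69°  ·
  (1,4): δ = 14.98°  ✓
  (1,5): δ = 13.22°  ✓
  (1,6): δ = 41.96°  ·
  (1,7): δ = 110.46°  ·
  (2,3): δ = 99.70°  ·
  (2,4): δ = 60.98°  ·
  (2,5): δ = 32.78°  ·
  (2,6): δ = 4.05°  ✓
  (2,7): δ = 64.45°  ·
  (3,4): δ = 141.29°  ·
  (3,5): δ = 113.09°  ·
  (3,6): δ = 84.35°  ·
  (3,7): δ = 15.85°  ✓
  (4,5): δ = 151.80°  ·
  (4,6): δ = 123.06°  ·
  (4,7): δ = 54.56°  ·
  (5,6): δ = 151.26°  ·
  (5,7): δ = 82.76°  ·
  (6,7): δ = 111.50°  ·
antipodal pairs: 5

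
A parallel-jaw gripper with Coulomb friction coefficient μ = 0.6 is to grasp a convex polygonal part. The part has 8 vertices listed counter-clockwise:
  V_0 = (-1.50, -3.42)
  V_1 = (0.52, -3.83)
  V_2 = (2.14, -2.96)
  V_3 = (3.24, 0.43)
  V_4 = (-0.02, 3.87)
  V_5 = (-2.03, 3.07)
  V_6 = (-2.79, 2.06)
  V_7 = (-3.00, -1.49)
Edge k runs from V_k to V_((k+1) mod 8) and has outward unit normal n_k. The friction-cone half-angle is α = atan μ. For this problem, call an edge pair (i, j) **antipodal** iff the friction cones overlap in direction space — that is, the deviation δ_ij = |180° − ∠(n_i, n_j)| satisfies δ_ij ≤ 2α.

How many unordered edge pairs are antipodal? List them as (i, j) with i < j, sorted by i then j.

α = atan 0.6 = 30.96°;  2α = 61.93°
n_0 = (-0.1989, -0.9800)
n_1 = (+0.4731, -0.8810)
n_2 = (+0.9512, -0.3086)
n_3 = (+0.7258, +0.6879)
n_4 = (-0.3698, +0.9291)
n_5 = (-0.7990, +0.6013)
n_6 = (-0.9983, +0.0591)
n_7 = (-0.7896, -0.6137)
  (0,1): δ = 140.29°  ·
  (0,2): δ = 96.50°  ·
  (0,3): δ = 35.07°  ✓
  (0,4): δ = 33.18°  ✓
  (0,5): δ = 64.51°  ·
  (0,6): δ = 98.09°  ·
  (0,7): δ = 139.33°  ·
  (1,2): δ = 136.21°  ·
  (1,3): δ = 74.78°  ·
  (1,4): δ = 6.53°  ✓
  (1,5): δ = 24.80°  ✓
  (1,6): δ = 58.38°  ✓
  (1,7): δ = 99.62°  ·
  (2,3): δ = 118.56°  ·
  (2,4): δ = 50.32°  ✓
  (2,5): δ = 18.98°  ✓
  (2,6): δ = 14.59°  ✓
  (2,7): δ = 55.83°  ✓
  (3,4): δ = 111.76°  ·
  (3,5): δ = 80.42°  ·
  (3,6): δ = 46.85°  ✓
  (3,7): δ = 5.61°  ✓
  (4,5): δ = 148.66°  ·
  (4,6): δ = 115.09°  ·
  (4,7): δ = 73.85°  ·
  (5,6): δ = 146.42°  ·
  (5,7): δ = 105.19°  ·
  (6,7): δ = 138.76°  ·
antipodal pairs: 11

count = 11; pairs: (0,3), (0,4), (1,4), (1,5), (1,6), (2,4), (2,5), (2,6), (2,7), (3,6), (3,7)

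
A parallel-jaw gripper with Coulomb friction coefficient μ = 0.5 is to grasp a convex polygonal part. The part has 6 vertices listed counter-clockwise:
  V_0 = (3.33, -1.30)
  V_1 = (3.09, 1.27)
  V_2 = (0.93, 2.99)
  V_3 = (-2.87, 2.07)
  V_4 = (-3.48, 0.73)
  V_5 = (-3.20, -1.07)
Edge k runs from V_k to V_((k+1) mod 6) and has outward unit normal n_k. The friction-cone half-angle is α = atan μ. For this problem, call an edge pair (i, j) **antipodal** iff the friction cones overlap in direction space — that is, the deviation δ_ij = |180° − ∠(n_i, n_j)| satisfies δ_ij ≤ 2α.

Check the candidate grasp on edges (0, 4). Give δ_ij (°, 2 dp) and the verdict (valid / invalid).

α = atan 0.5 = 26.57°;  2α = 53.13°
edge 0: e_0 = (-0.24, +2.57);  n_0 = (+0.9957, +0.0930)
edge 4: e_4 = (+0.28, -1.80);  n_4 = (-0.9881, -0.1537)
∠(n_0, n_4) = 176.49°
δ = |180° − 176.49°| = 3.51°
3.51° ≤ 2α = 53.13°  →  valid

δ = 3.51°, valid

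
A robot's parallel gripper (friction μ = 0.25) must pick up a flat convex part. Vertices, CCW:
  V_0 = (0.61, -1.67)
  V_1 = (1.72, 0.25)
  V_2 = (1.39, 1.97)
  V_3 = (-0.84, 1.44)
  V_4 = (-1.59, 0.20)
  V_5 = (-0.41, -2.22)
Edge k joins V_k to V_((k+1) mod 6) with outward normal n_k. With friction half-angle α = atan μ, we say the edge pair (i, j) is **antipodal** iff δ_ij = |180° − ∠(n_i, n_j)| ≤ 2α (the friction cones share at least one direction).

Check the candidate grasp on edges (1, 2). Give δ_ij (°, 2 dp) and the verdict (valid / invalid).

α = atan 0.25 = 14.04°;  2α = 28.07°
edge 1: e_1 = (-0.33, +1.72);  n_1 = (+0.9821, +0.1884)
edge 2: e_2 = (-2.23, -0.53);  n_2 = (-0.2312, +0.9729)
∠(n_1, n_2) = 92.51°
δ = |180° − 92.51°| = 87.49°
87.49° > 2α = 28.07°  →  invalid

δ = 87.49°, invalid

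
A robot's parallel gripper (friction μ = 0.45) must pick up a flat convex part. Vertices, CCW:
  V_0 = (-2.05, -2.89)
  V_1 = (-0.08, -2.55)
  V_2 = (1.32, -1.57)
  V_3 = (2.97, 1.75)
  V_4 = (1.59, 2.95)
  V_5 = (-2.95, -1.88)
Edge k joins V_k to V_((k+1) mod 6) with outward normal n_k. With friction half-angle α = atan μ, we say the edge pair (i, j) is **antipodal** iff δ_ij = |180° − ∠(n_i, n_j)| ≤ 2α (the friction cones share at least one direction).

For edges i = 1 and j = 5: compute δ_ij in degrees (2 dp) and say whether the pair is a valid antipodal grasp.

α = atan 0.45 = 24.23°;  2α = 48.46°
edge 1: e_1 = (+1.40, +0.98);  n_1 = (+0.5735, -0.8192)
edge 5: e_5 = (+0.90, -1.01);  n_5 = (-0.7466, -0.6653)
∠(n_1, n_5) = 83.29°
δ = |180° − 83.29°| = 96.71°
96.71° > 2α = 48.46°  →  invalid

δ = 96.71°, invalid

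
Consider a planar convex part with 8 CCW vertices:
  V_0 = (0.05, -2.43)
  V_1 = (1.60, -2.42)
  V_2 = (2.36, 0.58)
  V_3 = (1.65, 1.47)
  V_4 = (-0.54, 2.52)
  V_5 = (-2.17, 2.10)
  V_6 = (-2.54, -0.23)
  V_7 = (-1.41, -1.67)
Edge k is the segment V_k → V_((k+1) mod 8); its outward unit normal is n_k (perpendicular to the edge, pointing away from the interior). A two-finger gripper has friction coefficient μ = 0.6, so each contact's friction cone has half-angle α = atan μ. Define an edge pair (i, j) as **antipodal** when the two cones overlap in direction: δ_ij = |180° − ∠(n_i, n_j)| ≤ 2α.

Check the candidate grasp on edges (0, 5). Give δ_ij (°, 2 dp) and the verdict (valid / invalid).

δ = 80.61°, invalid

α = atan 0.6 = 30.96°;  2α = 61.93°
edge 0: e_0 = (+1.55, +0.01);  n_0 = (+0.0065, -1.0000)
edge 5: e_5 = (-0.37, -2.33);  n_5 = (-0.9876, +0.1568)
∠(n_0, n_5) = 99.39°
δ = |180° − 99.39°| = 80.61°
80.61° > 2α = 61.93°  →  invalid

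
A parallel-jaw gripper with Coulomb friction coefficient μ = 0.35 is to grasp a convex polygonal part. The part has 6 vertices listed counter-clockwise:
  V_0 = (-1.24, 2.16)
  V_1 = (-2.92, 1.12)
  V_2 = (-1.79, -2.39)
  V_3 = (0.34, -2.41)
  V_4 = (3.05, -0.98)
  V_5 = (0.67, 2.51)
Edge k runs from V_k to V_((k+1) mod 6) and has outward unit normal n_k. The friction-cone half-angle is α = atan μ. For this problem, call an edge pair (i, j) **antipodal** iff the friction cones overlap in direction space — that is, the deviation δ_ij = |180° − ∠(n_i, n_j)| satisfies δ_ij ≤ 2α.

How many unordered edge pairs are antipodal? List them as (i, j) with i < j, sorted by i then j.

count = 5; pairs: (0,2), (0,3), (1,4), (2,5), (3,5)

α = atan 0.35 = 19.29°;  2α = 38.58°
n_0 = (-0.5264, +0.8503)
n_1 = (-0.9519, -0.3064)
n_2 = (-0.0094, -1.0000)
n_3 = (+0.4667, -0.8844)
n_4 = (+0.8262, +0.5634)
n_5 = (-0.1802, +0.9836)
  (0,1): δ = 103.91°  ·
  (0,2): δ = 32.30°  ✓
  (0,3): δ = 3.94°  ✓
  (0,4): δ = 92.53°  ·
  (0,5): δ = 158.62°  ·
  (1,2): δ = 108.38°  ·
  (1,3): δ = 80.03°  ·
  (1,4): δ = 16.45°  ✓
  (1,5): δ = 82.54°  ·
  (2,3): δ = 151.64°  ·
  (2,4): δ = 55.17°  ·
  (2,5): δ = 10.92°  ✓
  (3,4): δ = 83.53°  ·
  (3,5): δ = 17.44°  ✓
  (4,5): δ = 113.91°  ·
antipodal pairs: 5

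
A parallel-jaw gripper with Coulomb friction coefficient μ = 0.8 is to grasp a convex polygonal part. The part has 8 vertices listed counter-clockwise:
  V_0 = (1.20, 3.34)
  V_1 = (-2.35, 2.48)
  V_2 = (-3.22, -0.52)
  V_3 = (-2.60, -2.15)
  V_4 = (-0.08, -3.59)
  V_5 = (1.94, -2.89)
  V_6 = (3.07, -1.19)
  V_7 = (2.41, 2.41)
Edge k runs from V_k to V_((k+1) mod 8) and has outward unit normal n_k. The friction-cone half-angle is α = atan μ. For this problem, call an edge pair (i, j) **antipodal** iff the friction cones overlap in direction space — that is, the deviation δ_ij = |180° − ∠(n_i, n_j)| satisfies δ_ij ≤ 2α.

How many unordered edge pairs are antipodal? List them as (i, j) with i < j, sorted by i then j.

α = atan 0.8 = 38.66°;  2α = 77.32°
n_0 = (-0.2354, +0.9719)
n_1 = (-0.9604, +0.2785)
n_2 = (-0.9347, -0.3555)
n_3 = (-0.4961, -0.8682)
n_4 = (+0.3274, -0.9449)
n_5 = (+0.8328, -0.5536)
n_6 = (+0.9836, +0.1803)
n_7 = (+0.6094, +0.7929)
  (0,1): δ = 119.79°  ·
  (0,2): δ = 82.79°  ·
  (0,3): δ = 43.36°  ✓
  (0,4): δ = 5.50°  ✓
  (0,5): δ = 42.77°  ✓
  (0,6): δ = 86.77°  ·
  (0,7): δ = 128.84°  ·
  (1,2): δ = 143.00°  ·
  (1,3): δ = 103.57°  ·
  (1,4): δ = 54.71°  ✓
  (1,5): δ = 17.44°  ✓
  (1,6): δ = 26.56°  ✓
  (1,7): δ = 68.63°  ✓
  (2,3): δ = 140.57°  ·
  (2,4): δ = 91.71°  ·
  (2,5): δ = 54.44°  ✓
  (2,6): δ = 10.44°  ✓
  (2,7): δ = 31.63°  ✓
  (3,4): δ = 131.14°  ·
  (3,5): δ = 93.87°  ·
  (3,6): δ = 49.87°  ✓
  (3,7): δ = 7.80°  ✓
  (4,5): δ = 142.73°  ·
  (4,6): δ = 98.72°  ·
  (4,7): δ = 56.66°  ✓
  (5,6): δ = 136.00°  ·
  (5,7): δ = 93.93°  ·
  (6,7): δ = 137.93°  ·
antipodal pairs: 13

count = 13; pairs: (0,3), (0,4), (0,5), (1,4), (1,5), (1,6), (1,7), (2,5), (2,6), (2,7), (3,6), (3,7), (4,7)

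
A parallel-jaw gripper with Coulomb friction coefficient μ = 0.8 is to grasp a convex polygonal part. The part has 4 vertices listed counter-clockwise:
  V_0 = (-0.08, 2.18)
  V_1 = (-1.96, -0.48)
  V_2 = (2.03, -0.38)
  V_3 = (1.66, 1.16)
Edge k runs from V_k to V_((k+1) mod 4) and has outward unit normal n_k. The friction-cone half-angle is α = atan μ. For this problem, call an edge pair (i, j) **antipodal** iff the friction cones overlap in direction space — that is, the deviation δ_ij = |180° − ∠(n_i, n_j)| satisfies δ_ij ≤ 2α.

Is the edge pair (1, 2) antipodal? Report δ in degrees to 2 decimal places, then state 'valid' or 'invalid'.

δ = 77.93°, invalid

α = atan 0.8 = 38.66°;  2α = 77.32°
edge 1: e_1 = (+3.99, +0.10);  n_1 = (+0.0251, -0.9997)
edge 2: e_2 = (-0.37, +1.54);  n_2 = (+0.9723, +0.2336)
∠(n_1, n_2) = 102.07°
δ = |180° − 102.07°| = 77.93°
77.93° > 2α = 77.32°  →  invalid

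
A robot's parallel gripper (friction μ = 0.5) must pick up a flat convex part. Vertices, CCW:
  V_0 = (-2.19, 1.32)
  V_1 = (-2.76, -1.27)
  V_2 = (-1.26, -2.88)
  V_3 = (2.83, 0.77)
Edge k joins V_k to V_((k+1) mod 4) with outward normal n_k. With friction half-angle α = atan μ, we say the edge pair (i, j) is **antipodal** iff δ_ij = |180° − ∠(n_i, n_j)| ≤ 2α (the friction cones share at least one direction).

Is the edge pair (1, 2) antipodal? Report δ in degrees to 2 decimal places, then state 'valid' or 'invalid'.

δ = 91.23°, invalid

α = atan 0.5 = 26.57°;  2α = 53.13°
edge 1: e_1 = (+1.50, -1.61);  n_1 = (-0.7317, -0.6817)
edge 2: e_2 = (+4.09, +3.65);  n_2 = (+0.6658, -0.7461)
∠(n_1, n_2) = 88.77°
δ = |180° − 88.77°| = 91.23°
91.23° > 2α = 53.13°  →  invalid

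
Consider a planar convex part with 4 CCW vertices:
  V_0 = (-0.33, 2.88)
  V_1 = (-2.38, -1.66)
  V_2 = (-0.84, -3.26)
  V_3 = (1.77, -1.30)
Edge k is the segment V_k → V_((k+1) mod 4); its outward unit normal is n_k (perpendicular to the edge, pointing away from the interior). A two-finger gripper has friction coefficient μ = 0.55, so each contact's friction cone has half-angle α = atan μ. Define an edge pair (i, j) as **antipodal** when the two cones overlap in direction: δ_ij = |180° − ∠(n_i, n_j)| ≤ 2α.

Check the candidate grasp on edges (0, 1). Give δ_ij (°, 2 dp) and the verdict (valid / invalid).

δ = 111.79°, invalid

α = atan 0.55 = 28.81°;  2α = 57.62°
edge 0: e_0 = (-2.05, -4.54);  n_0 = (-0.9114, +0.4115)
edge 1: e_1 = (+1.54, -1.60);  n_1 = (-0.7205, -0.6935)
∠(n_0, n_1) = 68.21°
δ = |180° − 68.21°| = 111.79°
111.79° > 2α = 57.62°  →  invalid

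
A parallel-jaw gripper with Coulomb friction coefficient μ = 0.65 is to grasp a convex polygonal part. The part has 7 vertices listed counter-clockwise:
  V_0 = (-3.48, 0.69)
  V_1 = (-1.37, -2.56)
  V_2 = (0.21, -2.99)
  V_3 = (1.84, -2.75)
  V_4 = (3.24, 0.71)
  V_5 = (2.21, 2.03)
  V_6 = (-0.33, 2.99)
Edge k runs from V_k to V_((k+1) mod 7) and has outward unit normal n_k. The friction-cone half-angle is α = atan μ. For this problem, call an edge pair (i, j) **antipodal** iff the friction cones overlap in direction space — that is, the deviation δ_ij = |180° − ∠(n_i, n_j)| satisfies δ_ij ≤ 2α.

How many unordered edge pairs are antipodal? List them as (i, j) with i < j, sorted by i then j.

count = 10; pairs: (0,3), (0,4), (0,5), (1,4), (1,5), (1,6), (2,4), (2,5), (2,6), (3,6)

α = atan 0.65 = 33.02°;  2α = 66.05°
n_0 = (-0.8387, -0.5445)
n_1 = (-0.2626, -0.9649)
n_2 = (+0.1457, -0.9893)
n_3 = (+0.9270, -0.3751)
n_4 = (+0.7884, +0.6152)
n_5 = (+0.3535, +0.9354)
n_6 = (-0.5897, +0.8076)
  (0,1): δ = 138.22°  ·
  (0,2): δ = 114.62°  ·
  (0,3): δ = 55.02°  ✓
  (0,4): δ = 4.97°  ✓
  (0,5): δ = 36.30°  ✓
  (0,6): δ = 93.14°  ·
  (1,2): δ = 156.40°  ·
  (1,3): δ = 96.81°  ·
  (1,4): δ = 36.81°  ✓
  (1,5): δ = 5.48°  ✓
  (1,6): δ = 51.36°  ✓
  (2,3): δ = 120.41°  ·
  (2,4): δ = 60.41°  ✓
  (2,5): δ = 29.08°  ✓
  (2,6): δ = 27.76°  ✓
  (3,4): δ = 120.01°  ·
  (3,5): δ = 88.67°  ·
  (3,6): δ = 31.84°  ✓
  (4,5): δ = 148.67°  ·
  (4,6): δ = 91.83°  ·
  (5,6): δ = 123.16°  ·
antipodal pairs: 10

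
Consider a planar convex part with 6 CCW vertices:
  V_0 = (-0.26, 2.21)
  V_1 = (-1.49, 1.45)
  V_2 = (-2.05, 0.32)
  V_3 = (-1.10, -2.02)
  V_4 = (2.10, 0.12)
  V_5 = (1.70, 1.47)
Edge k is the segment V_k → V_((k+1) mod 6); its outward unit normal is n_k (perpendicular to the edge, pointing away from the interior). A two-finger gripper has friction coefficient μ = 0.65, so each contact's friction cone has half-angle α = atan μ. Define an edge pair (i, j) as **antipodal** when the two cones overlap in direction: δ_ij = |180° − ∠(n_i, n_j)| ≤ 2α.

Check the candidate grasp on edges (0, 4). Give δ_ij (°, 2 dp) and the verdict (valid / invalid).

α = atan 0.65 = 33.02°;  2α = 66.05°
edge 0: e_0 = (-1.23, -0.76);  n_0 = (-0.5256, +0.8507)
edge 4: e_4 = (-0.40, +1.35);  n_4 = (+0.9588, +0.2841)
∠(n_0, n_4) = 105.21°
δ = |180° − 105.21°| = 74.79°
74.79° > 2α = 66.05°  →  invalid

δ = 74.79°, invalid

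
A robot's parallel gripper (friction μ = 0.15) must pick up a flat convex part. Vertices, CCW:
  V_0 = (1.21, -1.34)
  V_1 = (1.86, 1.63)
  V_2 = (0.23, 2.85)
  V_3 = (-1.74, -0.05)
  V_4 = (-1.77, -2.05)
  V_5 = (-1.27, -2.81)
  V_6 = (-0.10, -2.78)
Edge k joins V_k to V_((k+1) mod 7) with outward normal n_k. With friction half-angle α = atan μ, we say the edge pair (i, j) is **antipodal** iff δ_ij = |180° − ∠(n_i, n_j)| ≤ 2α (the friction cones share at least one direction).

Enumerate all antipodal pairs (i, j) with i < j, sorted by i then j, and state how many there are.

α = atan 0.15 = 8.53°;  2α = 17.06°
n_0 = (+0.9769, -0.2138)
n_1 = (+0.5992, +0.8006)
n_2 = (-0.8272, +0.5619)
n_3 = (-0.9999, +0.0150)
n_4 = (-0.8354, -0.5496)
n_5 = (+0.0256, -0.9997)
n_6 = (+0.7397, -0.6729)
  (0,1): δ = 114.47°  ·
  (0,2): δ = 21.84°  ·
  (0,3): δ = 11.49°  ✓
  (0,4): δ = 45.69°  ·
  (0,5): δ = 103.81°  ·
  (0,6): δ = 150.05°  ·
  (1,2): δ = 87.38°  ·
  (1,3): δ = 54.05°  ·
  (1,4): δ = 19.85°  ·
  (1,5): δ = 38.28°  ·
  (1,6): δ = 84.52°  ·
  (2,3): δ = 146.67°  ·
  (2,4): δ = 112.47°  ·
  (2,5): δ = 54.34°  ·
  (2,6): δ = 8.10°  ✓
  (3,4): δ = 145.80°  ·
  (3,5): δ = 87.67°  ·
  (3,6): δ = 41.43°  ·
  (4,5): δ = 121.87°  ·
  (4,6): δ = 75.63°  ·
  (5,6): δ = 133.76°  ·
antipodal pairs: 2

count = 2; pairs: (0,3), (2,6)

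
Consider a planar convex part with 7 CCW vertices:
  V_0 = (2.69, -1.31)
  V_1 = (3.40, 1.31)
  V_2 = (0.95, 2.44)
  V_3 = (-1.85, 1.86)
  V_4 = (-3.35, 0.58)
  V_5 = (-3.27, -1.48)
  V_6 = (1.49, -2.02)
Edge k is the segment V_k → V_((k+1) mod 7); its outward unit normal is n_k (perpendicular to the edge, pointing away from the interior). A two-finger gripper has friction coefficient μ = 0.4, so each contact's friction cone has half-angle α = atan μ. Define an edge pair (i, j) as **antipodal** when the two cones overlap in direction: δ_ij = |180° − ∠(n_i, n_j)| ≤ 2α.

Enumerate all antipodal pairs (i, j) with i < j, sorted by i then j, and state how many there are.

count = 6; pairs: (0,3), (0,4), (1,5), (2,5), (2,6), (3,6)

α = atan 0.4 = 21.80°;  2α = 43.60°
n_0 = (+0.9652, -0.2616)
n_1 = (+0.4188, +0.9081)
n_2 = (-0.2028, +0.9792)
n_3 = (-0.6491, +0.7607)
n_4 = (-0.9992, -0.0388)
n_5 = (-0.1127, -0.9936)
n_6 = (+0.5092, -0.8606)
  (0,1): δ = 99.60°  ·
  (0,2): δ = 63.13°  ·
  (0,3): δ = 34.36°  ✓
  (0,4): δ = 17.39°  ✓
  (0,5): δ = 98.69°  ·
  (0,6): δ = 135.77°  ·
  (1,2): δ = 143.54°  ·
  (1,3): δ = 114.76°  ·
  (1,4): δ = 63.02°  ·
  (1,5): δ = 18.29°  ✓
  (1,6): δ = 55.37°  ·
  (2,3): δ = 151.23°  ·
  (2,4): δ = 99.48°  ·
  (2,5): δ = 18.18°  ✓
  (2,6): δ = 18.91°  ✓
  (3,4): δ = 128.25°  ·
  (3,5): δ = 46.95°  ·
  (3,6): δ = 9.86°  ✓
  (4,5): δ = 98.70°  ·
  (4,6): δ = 61.61°  ·
  (5,6): δ = 142.92°  ·
antipodal pairs: 6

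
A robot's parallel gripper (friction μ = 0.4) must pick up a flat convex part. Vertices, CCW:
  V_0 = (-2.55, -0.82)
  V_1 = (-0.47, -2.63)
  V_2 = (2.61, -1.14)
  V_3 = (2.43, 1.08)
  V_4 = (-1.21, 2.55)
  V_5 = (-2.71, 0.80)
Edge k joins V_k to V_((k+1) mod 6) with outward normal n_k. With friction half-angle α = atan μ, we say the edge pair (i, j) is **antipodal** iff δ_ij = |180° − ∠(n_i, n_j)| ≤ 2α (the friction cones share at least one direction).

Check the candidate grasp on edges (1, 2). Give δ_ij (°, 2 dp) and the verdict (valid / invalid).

δ = 111.18°, invalid

α = atan 0.4 = 21.80°;  2α = 43.60°
edge 1: e_1 = (+3.08, +1.49);  n_1 = (+0.4355, -0.9002)
edge 2: e_2 = (-0.18, +2.22);  n_2 = (+0.9967, +0.0808)
∠(n_1, n_2) = 68.82°
δ = |180° − 68.82°| = 111.18°
111.18° > 2α = 43.60°  →  invalid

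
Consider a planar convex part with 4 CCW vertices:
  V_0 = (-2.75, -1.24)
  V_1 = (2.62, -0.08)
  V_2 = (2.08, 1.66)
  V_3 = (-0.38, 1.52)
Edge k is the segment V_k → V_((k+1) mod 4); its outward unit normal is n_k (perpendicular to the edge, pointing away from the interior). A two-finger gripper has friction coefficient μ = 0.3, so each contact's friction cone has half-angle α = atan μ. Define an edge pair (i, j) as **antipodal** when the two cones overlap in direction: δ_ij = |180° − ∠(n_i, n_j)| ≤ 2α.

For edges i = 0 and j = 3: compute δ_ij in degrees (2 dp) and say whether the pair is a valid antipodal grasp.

δ = 37.16°, invalid

α = atan 0.3 = 16.70°;  2α = 33.40°
edge 0: e_0 = (+5.37, +1.16);  n_0 = (+0.2111, -0.9775)
edge 3: e_3 = (-2.37, -2.76);  n_3 = (-0.7587, +0.6515)
∠(n_0, n_3) = 142.84°
δ = |180° − 142.84°| = 37.16°
37.16° > 2α = 33.40°  →  invalid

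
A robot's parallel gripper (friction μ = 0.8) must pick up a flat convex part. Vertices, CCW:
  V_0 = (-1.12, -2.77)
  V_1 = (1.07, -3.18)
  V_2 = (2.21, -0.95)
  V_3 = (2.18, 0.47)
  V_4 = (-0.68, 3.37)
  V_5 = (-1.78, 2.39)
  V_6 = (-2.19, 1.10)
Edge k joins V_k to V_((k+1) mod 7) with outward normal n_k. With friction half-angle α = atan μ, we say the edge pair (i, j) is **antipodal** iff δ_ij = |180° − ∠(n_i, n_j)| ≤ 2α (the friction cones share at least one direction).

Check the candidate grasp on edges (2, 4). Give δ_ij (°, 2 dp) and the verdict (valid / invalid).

δ = 49.51°, valid

α = atan 0.8 = 38.66°;  2α = 77.32°
edge 2: e_2 = (-0.03, +1.42);  n_2 = (+0.9998, +0.0211)
edge 4: e_4 = (-1.10, -0.98);  n_4 = (-0.6652, +0.7467)
∠(n_2, n_4) = 130.49°
δ = |180° − 130.49°| = 49.51°
49.51° ≤ 2α = 77.32°  →  valid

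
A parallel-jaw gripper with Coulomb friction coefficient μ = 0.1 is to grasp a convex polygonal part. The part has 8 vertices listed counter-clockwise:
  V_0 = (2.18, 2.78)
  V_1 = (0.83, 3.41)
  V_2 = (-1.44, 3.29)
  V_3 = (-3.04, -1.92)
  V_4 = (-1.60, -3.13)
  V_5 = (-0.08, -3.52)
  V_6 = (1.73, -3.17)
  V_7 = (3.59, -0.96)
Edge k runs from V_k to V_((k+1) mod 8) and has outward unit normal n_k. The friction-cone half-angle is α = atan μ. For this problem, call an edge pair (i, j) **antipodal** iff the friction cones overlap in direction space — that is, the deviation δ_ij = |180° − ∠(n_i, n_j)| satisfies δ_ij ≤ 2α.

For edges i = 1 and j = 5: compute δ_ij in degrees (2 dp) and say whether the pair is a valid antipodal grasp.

α = atan 0.1 = 5.71°;  2α = 11.42°
edge 1: e_1 = (-2.27, -0.12);  n_1 = (-0.0528, +0.9986)
edge 5: e_5 = (+1.81, +0.35);  n_5 = (+0.1899, -0.9818)
∠(n_1, n_5) = 172.08°
δ = |180° − 172.08°| = 7.92°
7.92° ≤ 2α = 11.42°  →  valid

δ = 7.92°, valid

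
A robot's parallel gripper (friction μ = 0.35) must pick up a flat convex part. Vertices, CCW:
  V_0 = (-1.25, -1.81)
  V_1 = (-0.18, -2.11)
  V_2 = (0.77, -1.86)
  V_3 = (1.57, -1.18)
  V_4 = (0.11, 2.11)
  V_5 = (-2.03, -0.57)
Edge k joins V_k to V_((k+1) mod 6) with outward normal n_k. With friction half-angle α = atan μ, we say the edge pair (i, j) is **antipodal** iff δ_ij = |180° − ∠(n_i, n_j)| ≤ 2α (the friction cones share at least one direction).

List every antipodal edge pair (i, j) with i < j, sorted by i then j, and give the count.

count = 3; pairs: (1,4), (2,4), (3,5)

α = atan 0.35 = 19.29°;  2α = 38.58°
n_0 = (-0.2700, -0.9629)
n_1 = (+0.2545, -0.9671)
n_2 = (+0.6476, -0.7619)
n_3 = (+0.9140, +0.4056)
n_4 = (-0.7814, +0.6240)
n_5 = (-0.8465, -0.5325)
  (0,1): δ = 149.59°  ·
  (0,2): δ = 123.97°  ·
  (0,3): δ = 50.41°  ·
  (0,4): δ = 67.05°  ·
  (0,5): δ = 137.83°  ·
  (1,2): δ = 154.38°  ·
  (1,3): δ = 80.81°  ·
  (1,4): δ = 36.65°  ✓
  (1,5): δ = 107.43°  ·
  (2,3): δ = 106.43°  ·
  (2,4): δ = 11.03°  ✓
  (2,5): δ = 81.81°  ·
  (3,4): δ = 62.54°  ·
  (3,5): δ = 8.24°  ✓
  (4,5): δ = 109.22°  ·
antipodal pairs: 3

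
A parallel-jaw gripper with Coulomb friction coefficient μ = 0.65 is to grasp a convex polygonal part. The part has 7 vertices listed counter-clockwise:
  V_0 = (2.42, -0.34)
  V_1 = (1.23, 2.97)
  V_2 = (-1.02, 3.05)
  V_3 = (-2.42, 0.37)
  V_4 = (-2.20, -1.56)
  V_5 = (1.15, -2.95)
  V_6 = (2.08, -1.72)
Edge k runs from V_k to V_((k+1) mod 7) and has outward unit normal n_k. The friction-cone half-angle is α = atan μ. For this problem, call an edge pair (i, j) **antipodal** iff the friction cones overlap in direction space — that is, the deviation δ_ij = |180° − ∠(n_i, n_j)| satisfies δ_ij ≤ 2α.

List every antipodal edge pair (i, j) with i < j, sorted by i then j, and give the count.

α = atan 0.65 = 33.02°;  2α = 66.05°
n_0 = (+0.9410, +0.3383)
n_1 = (+0.0355, +0.9994)
n_2 = (-0.8863, +0.4630)
n_3 = (-0.9936, -0.1133)
n_4 = (-0.3832, -0.9236)
n_5 = (+0.7977, -0.6031)
n_6 = (+0.9710, -0.2392)
  (0,1): δ = 111.81°  ·
  (0,2): δ = 47.36°  ✓
  (0,3): δ = 13.27°  ✓
  (0,4): δ = 47.69°  ✓
  (0,5): δ = 123.13°  ·
  (0,6): δ = 146.38°  ·
  (1,2): δ = 115.55°  ·
  (1,3): δ = 81.46°  ·
  (1,4): δ = 20.50°  ✓
  (1,5): δ = 54.94°  ✓
  (1,6): δ = 78.20°  ·
  (2,3): δ = 145.91°  ·
  (2,4): δ = 84.95°  ·
  (2,5): δ = 9.51°  ✓
  (2,6): δ = 13.74°  ✓
  (3,4): δ = 119.04°  ·
  (3,5): δ = 43.60°  ✓
  (3,6): δ = 20.34°  ✓
  (4,5): δ = 104.56°  ·
  (4,6): δ = 81.31°  ·
  (5,6): δ = 156.75°  ·
antipodal pairs: 9

count = 9; pairs: (0,2), (0,3), (0,4), (1,4), (1,5), (2,5), (2,6), (3,5), (3,6)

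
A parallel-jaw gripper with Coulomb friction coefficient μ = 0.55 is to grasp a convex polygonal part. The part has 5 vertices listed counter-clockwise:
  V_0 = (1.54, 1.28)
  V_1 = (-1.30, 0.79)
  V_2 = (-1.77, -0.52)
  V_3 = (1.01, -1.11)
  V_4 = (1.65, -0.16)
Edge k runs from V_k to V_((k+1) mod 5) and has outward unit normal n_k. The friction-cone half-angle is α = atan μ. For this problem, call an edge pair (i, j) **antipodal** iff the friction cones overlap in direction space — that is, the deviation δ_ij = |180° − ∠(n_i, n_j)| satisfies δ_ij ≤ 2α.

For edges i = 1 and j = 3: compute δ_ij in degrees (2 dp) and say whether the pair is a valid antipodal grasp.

α = atan 0.55 = 28.81°;  2α = 57.62°
edge 1: e_1 = (-0.47, -1.31);  n_1 = (-0.9413, +0.3377)
edge 3: e_3 = (+0.64, +0.95);  n_3 = (+0.8294, -0.5587)
∠(n_1, n_3) = 165.77°
δ = |180° − 165.77°| = 14.23°
14.23° ≤ 2α = 57.62°  →  valid

δ = 14.23°, valid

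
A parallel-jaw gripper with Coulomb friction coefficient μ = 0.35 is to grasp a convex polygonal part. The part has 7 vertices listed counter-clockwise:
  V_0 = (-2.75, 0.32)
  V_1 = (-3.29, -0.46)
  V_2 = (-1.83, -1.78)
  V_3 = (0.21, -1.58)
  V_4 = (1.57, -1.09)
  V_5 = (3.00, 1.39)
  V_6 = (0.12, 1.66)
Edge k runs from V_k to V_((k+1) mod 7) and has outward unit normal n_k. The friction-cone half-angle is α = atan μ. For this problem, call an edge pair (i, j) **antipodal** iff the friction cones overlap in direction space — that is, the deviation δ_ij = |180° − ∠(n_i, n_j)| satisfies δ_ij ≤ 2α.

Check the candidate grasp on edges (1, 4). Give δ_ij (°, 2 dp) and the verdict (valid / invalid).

δ = 77.85°, invalid

α = atan 0.35 = 19.29°;  2α = 38.58°
edge 1: e_1 = (+1.46, -1.32);  n_1 = (-0.6706, -0.7418)
edge 4: e_4 = (+1.43, +2.48);  n_4 = (+0.8663, -0.4995)
∠(n_1, n_4) = 102.15°
δ = |180° − 102.15°| = 77.85°
77.85° > 2α = 38.58°  →  invalid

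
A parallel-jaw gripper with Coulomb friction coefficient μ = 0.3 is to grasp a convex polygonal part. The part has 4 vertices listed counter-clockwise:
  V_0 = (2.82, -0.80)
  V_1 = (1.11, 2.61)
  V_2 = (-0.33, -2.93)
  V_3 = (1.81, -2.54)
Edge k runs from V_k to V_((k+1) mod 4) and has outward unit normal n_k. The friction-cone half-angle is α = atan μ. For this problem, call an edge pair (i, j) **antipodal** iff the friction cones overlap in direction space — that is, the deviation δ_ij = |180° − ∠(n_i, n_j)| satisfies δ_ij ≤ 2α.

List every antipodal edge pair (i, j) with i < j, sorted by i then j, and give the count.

α = atan 0.3 = 16.70°;  2α = 33.40°
n_0 = (+0.8939, +0.4483)
n_1 = (-0.9678, +0.2516)
n_2 = (+0.1793, -0.9838)
n_3 = (+0.8649, -0.5020)
  (0,1): δ = 41.20°  ·
  (0,2): δ = 73.70°  ·
  (0,3): δ = 123.23°  ·
  (1,2): δ = 65.10°  ·
  (1,3): δ = 15.56°  ✓
  (2,3): δ = 130.46°  ·
antipodal pairs: 1

count = 1; pairs: (1,3)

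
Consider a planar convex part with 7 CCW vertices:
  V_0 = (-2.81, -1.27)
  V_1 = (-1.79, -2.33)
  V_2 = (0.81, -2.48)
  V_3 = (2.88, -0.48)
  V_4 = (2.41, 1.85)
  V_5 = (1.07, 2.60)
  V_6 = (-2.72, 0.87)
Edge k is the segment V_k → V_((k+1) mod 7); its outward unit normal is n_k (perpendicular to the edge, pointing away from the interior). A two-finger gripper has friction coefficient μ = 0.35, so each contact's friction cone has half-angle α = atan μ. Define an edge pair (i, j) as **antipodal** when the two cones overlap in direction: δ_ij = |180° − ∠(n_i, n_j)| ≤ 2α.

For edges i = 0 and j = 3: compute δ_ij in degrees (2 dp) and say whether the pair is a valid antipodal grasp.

δ = 32.49°, valid

α = atan 0.35 = 19.29°;  2α = 38.58°
edge 0: e_0 = (+1.02, -1.06);  n_0 = (-0.7206, -0.6934)
edge 3: e_3 = (-0.47, +2.33);  n_3 = (+0.9803, +0.1977)
∠(n_0, n_3) = 147.51°
δ = |180° − 147.51°| = 32.49°
32.49° ≤ 2α = 38.58°  →  valid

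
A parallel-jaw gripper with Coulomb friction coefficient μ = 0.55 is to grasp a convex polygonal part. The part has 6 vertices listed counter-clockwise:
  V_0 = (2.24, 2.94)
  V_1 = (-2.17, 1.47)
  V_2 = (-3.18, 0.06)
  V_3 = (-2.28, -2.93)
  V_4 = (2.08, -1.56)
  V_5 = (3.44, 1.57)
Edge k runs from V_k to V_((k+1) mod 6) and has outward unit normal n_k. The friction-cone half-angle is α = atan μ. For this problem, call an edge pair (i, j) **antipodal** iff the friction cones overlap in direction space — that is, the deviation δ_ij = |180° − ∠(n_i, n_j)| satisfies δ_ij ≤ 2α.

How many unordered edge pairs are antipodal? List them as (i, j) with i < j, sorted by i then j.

α = atan 0.55 = 28.81°;  2α = 57.62°
n_0 = (-0.3162, +0.9487)
n_1 = (-0.8130, +0.5823)
n_2 = (-0.9576, -0.2882)
n_3 = (+0.2998, -0.9540)
n_4 = (+0.9172, -0.3985)
n_5 = (+0.7522, +0.6589)
  (0,1): δ = 144.05°  ·
  (0,2): δ = 91.68°  ·
  (0,3): δ = 0.99°  ✓
  (0,4): δ = 48.08°  ✓
  (0,5): δ = 112.78°  ·
  (1,2): δ = 127.63°  ·
  (1,3): δ = 36.94°  ✓
  (1,4): δ = 12.13°  ✓
  (1,5): δ = 76.83°  ·
  (2,3): δ = 89.31°  ·
  (2,4): δ = 40.24°  ✓
  (2,5): δ = 24.46°  ✓
  (3,4): δ = 130.93°  ·
  (3,5): δ = 66.23°  ·
  (4,5): δ = 115.30°  ·
antipodal pairs: 6

count = 6; pairs: (0,3), (0,4), (1,3), (1,4), (2,4), (2,5)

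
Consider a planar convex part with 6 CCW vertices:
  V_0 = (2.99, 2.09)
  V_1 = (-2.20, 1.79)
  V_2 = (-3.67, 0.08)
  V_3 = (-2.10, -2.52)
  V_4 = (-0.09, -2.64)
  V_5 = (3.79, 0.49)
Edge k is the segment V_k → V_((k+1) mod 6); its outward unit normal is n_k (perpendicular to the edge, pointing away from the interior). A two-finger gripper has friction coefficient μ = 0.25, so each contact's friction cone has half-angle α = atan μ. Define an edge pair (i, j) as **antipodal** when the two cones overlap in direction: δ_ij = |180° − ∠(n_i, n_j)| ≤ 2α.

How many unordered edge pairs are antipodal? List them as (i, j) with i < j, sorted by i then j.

count = 3; pairs: (0,3), (1,4), (2,5)

α = atan 0.25 = 14.04°;  2α = 28.07°
n_0 = (-0.0577, +0.9983)
n_1 = (-0.7583, +0.6519)
n_2 = (-0.8560, -0.5169)
n_3 = (-0.0596, -0.9982)
n_4 = (+0.6279, -0.7783)
n_5 = (+0.8944, +0.4472)
  (0,1): δ = 133.99°  ·
  (0,2): δ = 62.18°  ·
  (0,3): δ = 6.72°  ✓
  (0,4): δ = 35.58°  ·
  (0,5): δ = 113.26°  ·
  (1,2): δ = 108.19°  ·
  (1,3): δ = 52.73°  ·
  (1,4): δ = 10.42°  ✓
  (1,5): δ = 67.25°  ·
  (2,3): δ = 124.54°  ·
  (2,4): δ = 82.23°  ·
  (2,5): δ = 4.56°  ✓
  (3,4): δ = 137.69°  ·
  (3,5): δ = 60.02°  ·
  (4,5): δ = 102.33°  ·
antipodal pairs: 3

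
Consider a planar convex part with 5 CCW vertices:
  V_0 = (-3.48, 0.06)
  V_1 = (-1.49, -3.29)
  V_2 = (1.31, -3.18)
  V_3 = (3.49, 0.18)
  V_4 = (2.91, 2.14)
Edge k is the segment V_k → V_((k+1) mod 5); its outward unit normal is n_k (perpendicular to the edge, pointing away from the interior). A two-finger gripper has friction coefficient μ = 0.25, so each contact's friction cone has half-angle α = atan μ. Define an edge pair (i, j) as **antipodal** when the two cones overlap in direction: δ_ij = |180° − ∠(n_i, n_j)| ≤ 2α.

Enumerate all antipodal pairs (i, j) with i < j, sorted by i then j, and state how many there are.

α = atan 0.25 = 14.04°;  2α = 28.07°
n_0 = (-0.8597, -0.5107)
n_1 = (+0.0393, -0.9992)
n_2 = (+0.8389, -0.5443)
n_3 = (+0.9589, +0.2838)
n_4 = (-0.3095, +0.9509)
  (0,1): δ = 118.46°  ·
  (0,2): δ = 63.69°  ·
  (0,3): δ = 14.23°  ✓
  (0,4): δ = 77.32°  ·
  (1,2): δ = 125.23°  ·
  (1,3): δ = 75.77°  ·
  (1,4): δ = 15.78°  ✓
  (2,3): δ = 130.54°  ·
  (2,4): δ = 38.99°  ·
  (3,4): δ = 88.45°  ·
antipodal pairs: 2

count = 2; pairs: (0,3), (1,4)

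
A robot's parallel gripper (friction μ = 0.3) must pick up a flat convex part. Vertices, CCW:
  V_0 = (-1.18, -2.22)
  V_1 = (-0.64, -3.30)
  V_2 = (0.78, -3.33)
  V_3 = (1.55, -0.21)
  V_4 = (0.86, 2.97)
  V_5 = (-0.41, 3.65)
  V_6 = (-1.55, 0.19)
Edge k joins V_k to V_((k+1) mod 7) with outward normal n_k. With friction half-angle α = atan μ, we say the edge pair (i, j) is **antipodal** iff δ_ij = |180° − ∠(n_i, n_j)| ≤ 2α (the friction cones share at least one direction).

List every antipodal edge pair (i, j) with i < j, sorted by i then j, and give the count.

α = atan 0.3 = 16.70°;  2α = 33.40°
n_0 = (-0.8944, -0.4472)
n_1 = (-0.0211, -0.9998)
n_2 = (+0.9709, -0.2396)
n_3 = (+0.9773, +0.2120)
n_4 = (+0.4720, +0.8816)
n_5 = (-0.9498, +0.3129)
n_6 = (-0.9884, -0.1517)
  (0,1): δ = 117.78°  ·
  (0,2): δ = 40.43°  ·
  (0,3): δ = 14.32°  ✓
  (0,4): δ = 35.27°  ·
  (0,5): δ = 135.20°  ·
  (0,6): δ = 162.16°  ·
  (1,2): δ = 102.65°  ·
  (1,3): δ = 76.55°  ·
  (1,4): δ = 26.96°  ✓
  (1,5): δ = 72.97°  ·
  (1,6): δ = 99.94°  ·
  (2,3): δ = 153.89°  ·
  (2,4): δ = 104.30°  ·
  (2,5): δ = 4.37°  ✓
  (2,6): δ = 22.59°  ✓
  (3,4): δ = 130.41°  ·
  (3,5): δ = 30.48°  ✓
  (3,6): δ = 3.51°  ✓
  (4,5): δ = 80.07°  ·
  (4,6): δ = 53.11°  ·
  (5,6): δ = 153.04°  ·
antipodal pairs: 6

count = 6; pairs: (0,3), (1,4), (2,5), (2,6), (3,5), (3,6)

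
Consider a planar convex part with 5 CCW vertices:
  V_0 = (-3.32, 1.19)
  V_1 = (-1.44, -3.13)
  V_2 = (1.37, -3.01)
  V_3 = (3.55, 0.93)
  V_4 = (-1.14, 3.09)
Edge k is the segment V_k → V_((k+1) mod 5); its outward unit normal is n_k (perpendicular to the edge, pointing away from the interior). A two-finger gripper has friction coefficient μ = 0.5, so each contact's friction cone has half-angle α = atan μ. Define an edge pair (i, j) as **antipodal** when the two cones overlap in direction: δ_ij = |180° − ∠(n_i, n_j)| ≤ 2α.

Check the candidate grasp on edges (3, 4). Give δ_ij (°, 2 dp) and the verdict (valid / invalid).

α = atan 0.5 = 26.57°;  2α = 53.13°
edge 3: e_3 = (-4.69, +2.16);  n_3 = (+0.4183, +0.9083)
edge 4: e_4 = (-2.18, -1.90);  n_4 = (-0.6570, +0.7539)
∠(n_3, n_4) = 65.80°
δ = |180° − 65.80°| = 114.20°
114.20° > 2α = 53.13°  →  invalid

δ = 114.20°, invalid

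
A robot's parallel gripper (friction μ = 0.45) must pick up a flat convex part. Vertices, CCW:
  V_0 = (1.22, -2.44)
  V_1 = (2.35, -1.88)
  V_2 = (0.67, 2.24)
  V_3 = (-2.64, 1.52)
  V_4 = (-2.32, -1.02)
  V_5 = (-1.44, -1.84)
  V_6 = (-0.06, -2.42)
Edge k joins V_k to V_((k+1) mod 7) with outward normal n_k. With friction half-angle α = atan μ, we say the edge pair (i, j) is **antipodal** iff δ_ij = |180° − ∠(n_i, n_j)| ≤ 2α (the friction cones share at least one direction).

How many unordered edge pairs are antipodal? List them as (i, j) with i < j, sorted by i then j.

count = 6; pairs: (0,2), (1,3), (1,4), (1,5), (2,5), (2,6)

α = atan 0.45 = 24.23°;  2α = 48.46°
n_0 = (+0.4440, -0.8960)
n_1 = (+0.9260, +0.3776)
n_2 = (-0.2126, +0.9771)
n_3 = (-0.9922, -0.1250)
n_4 = (-0.6817, -0.7316)
n_5 = (-0.3875, -0.9219)
n_6 = (-0.0156, -0.9999)
  (0,1): δ = 94.18°  ·
  (0,2): δ = 14.09°  ✓
  (0,3): δ = 70.82°  ·
  (0,4): δ = 110.66°  ·
  (0,5): δ = 130.84°  ·
  (0,6): δ = 152.74°  ·
  (1,2): δ = 99.91°  ·
  (1,3): δ = 15.00°  ✓
  (1,4): δ = 24.84°  ✓
  (1,5): δ = 45.02°  ✓
  (1,6): δ = 66.92°  ·
  (2,3): δ = 95.09°  ·
  (2,4): δ = 55.25°  ·
  (2,5): δ = 35.07°  ✓
  (2,6): δ = 13.17°  ✓
  (3,4): δ = 140.16°  ·
  (3,5): δ = 119.98°  ·
  (3,6): δ = 98.08°  ·
  (4,5): δ = 159.82°  ·
  (4,6): δ = 137.92°  ·
  (5,6): δ = 158.10°  ·
antipodal pairs: 6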